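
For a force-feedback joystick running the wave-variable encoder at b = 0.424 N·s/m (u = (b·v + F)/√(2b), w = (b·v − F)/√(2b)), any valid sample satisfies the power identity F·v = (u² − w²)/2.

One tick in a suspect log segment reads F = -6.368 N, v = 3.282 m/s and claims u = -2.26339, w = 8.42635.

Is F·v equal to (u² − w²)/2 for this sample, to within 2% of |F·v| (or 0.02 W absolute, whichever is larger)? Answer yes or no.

no

F·v = (-6.368)×3.282 = -20.89978 W.
(u² − w²)/2 = (5.12293 − 71.00337)/2 = -32.94022 W.
|Δ| = 12.04044;  2% of max(1, |F·v|) = 0.41800.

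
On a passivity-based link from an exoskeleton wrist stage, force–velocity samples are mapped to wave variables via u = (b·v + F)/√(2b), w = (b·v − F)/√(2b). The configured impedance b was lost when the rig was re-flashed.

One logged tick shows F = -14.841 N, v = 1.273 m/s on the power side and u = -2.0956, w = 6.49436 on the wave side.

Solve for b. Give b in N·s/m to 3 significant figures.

u + w = 4.39876;  u + w = √(2b)·v, so √(2b) = 4.39876/1.273 = 3.45543.
b = (√(2b))²/2 = 11.93998/2 = 5.96999.
(Check via u − w = 2F/√(2b): u − w = -8.58996, 2F/√(2b) = -8.58996.)

b = 5.97 N·s/m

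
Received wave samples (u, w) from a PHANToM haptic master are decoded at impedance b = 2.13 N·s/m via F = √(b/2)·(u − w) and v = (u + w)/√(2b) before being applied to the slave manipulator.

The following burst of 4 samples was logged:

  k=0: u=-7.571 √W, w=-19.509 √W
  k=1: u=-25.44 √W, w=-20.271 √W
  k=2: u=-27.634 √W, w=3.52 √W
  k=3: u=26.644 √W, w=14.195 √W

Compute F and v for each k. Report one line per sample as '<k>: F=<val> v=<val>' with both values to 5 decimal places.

0: F=12.31988 v=-13.12030
1: F=-5.33435 v=-22.14705
2: F=-32.15057 v=-11.68327
3: F=12.84722 v=19.78656

k=0: u−w=11.93800, u+w=-27.08000; √(b/2)=1.03199, √(2b)=2.06398; F=1.03199×11.938=12.31988, v=-27.08000/2.06398=-13.12030
k=1: u−w=-5.16900, u+w=-45.71100; √(b/2)=1.03199, √(2b)=2.06398; F=1.03199×(-5.169)=-5.33435, v=-45.71100/2.06398=-22.14705
k=2: u−w=-31.15400, u+w=-24.11400; √(b/2)=1.03199, √(2b)=2.06398; F=1.03199×(-31.154)=-32.15057, v=-24.11400/2.06398=-11.68327
k=3: u−w=12.44900, u+w=40.83900; √(b/2)=1.03199, √(2b)=2.06398; F=1.03199×12.449=12.84722, v=40.83900/2.06398=19.78656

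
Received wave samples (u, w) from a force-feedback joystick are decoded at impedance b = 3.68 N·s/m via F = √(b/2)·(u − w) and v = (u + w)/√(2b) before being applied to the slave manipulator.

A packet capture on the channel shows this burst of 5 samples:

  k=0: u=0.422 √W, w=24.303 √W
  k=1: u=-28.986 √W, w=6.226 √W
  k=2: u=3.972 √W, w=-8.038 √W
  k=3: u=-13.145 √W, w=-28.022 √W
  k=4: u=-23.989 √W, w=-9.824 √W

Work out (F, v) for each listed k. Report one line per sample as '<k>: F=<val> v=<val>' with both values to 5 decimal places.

0: F=-32.39376 v=9.11376
1: F=-47.76388 v=-8.38945
2: F=16.29116 v=-1.49875
3: F=20.18014 v=-15.17436
4: F=-19.21434 v=-12.46364

k=0: u−w=-23.88100, u+w=24.72500; √(b/2)=1.35647, √(2b)=2.71293; F=1.35647×(-23.881)=-32.39376, v=24.72500/2.71293=9.11376
k=1: u−w=-35.21200, u+w=-22.76000; √(b/2)=1.35647, √(2b)=2.71293; F=1.35647×(-35.212)=-47.76388, v=-22.76000/2.71293=-8.38945
k=2: u−w=12.01000, u+w=-4.06600; √(b/2)=1.35647, √(2b)=2.71293; F=1.35647×12.01=16.29116, v=-4.06600/2.71293=-1.49875
k=3: u−w=14.87700, u+w=-41.16700; √(b/2)=1.35647, √(2b)=2.71293; F=1.35647×14.877=20.18014, v=-41.16700/2.71293=-15.17436
k=4: u−w=-14.16500, u+w=-33.81300; √(b/2)=1.35647, √(2b)=2.71293; F=1.35647×(-14.165)=-19.21434, v=-33.81300/2.71293=-12.46364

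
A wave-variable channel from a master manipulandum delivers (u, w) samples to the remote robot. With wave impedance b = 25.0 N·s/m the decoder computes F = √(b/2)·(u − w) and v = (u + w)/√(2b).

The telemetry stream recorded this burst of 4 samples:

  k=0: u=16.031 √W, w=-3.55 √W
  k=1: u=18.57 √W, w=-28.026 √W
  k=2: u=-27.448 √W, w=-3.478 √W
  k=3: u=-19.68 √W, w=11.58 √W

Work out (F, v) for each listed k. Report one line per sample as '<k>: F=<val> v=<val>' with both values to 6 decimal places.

k=0: u−w=19.581000, u+w=12.481000; √(b/2)=3.535534, √(2b)=7.071068; F=3.535534×19.581=69.229289, v=12.481000/7.071068=1.765080
k=1: u−w=46.596000, u+w=-9.456000; √(b/2)=3.535534, √(2b)=7.071068; F=3.535534×46.596=164.741738, v=-9.456000/7.071068=-1.337280
k=2: u−w=-23.970000, u+w=-30.926000; √(b/2)=3.535534, √(2b)=7.071068; F=3.535534×(-23.97)=-84.746748, v=-30.926000/7.071068=-4.373597
k=3: u−w=-31.260000, u+w=-8.100000; √(b/2)=3.535534, √(2b)=7.071068; F=3.535534×(-31.26)=-110.520790, v=-8.100000/7.071068=-1.145513

0: F=69.229289 v=1.765080
1: F=164.741738 v=-1.337280
2: F=-84.746748 v=-4.373597
3: F=-110.520790 v=-1.145513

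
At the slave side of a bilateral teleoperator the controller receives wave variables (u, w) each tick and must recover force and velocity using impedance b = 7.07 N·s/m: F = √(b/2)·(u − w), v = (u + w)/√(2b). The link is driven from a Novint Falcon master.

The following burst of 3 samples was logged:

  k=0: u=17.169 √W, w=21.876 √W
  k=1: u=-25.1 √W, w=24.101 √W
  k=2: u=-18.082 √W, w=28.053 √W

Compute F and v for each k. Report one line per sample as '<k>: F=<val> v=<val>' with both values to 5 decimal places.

0: F=-8.84991 v=10.38343
1: F=-92.50573 v=-0.26567
2: F=-86.74116 v=2.65164

k=0: u−w=-4.70700, u+w=39.04500; √(b/2)=1.88016, √(2b)=3.76032; F=1.88016×(-4.707)=-8.84991, v=39.04500/3.76032=10.38343
k=1: u−w=-49.20100, u+w=-0.99900; √(b/2)=1.88016, √(2b)=3.76032; F=1.88016×(-49.201)=-92.50573, v=-0.99900/3.76032=-0.26567
k=2: u−w=-46.13500, u+w=9.97100; √(b/2)=1.88016, √(2b)=3.76032; F=1.88016×(-46.135)=-86.74116, v=9.97100/3.76032=2.65164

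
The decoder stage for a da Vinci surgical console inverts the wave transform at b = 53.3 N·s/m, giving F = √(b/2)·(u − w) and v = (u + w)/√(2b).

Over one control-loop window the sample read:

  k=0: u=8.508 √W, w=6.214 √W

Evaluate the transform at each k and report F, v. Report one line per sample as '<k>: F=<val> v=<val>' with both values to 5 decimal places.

0: F=11.84246 v=1.42590

k=0: u−w=2.29400, u+w=14.72200; √(b/2)=5.16236, √(2b)=10.32473; F=5.16236×2.294=11.84246, v=14.72200/10.32473=1.42590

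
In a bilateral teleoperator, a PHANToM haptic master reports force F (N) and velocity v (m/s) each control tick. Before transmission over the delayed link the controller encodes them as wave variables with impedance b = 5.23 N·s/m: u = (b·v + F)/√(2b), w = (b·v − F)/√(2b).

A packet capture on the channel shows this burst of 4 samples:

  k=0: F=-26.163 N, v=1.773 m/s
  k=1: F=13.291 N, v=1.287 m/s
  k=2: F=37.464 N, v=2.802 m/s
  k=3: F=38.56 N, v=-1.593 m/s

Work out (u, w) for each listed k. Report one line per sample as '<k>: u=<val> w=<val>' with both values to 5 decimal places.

0: u=-5.22239 w=10.95661
1: u=6.19073 w=-2.02832
2: u=16.11483 w=-7.05262
3: u=9.34657 w=-14.49864

k=0: b·v=5.23×1.773=9.27279; √(2b)=3.23419; u=(9.27279+(-26.163))/3.23419=-5.22239, w=(9.27279−(-26.163))/3.23419=10.95661
k=1: b·v=5.23×1.287=6.73101; √(2b)=3.23419; u=(6.73101+13.291)/3.23419=6.19073, w=(6.73101−13.291)/3.23419=-2.02832
k=2: b·v=5.23×2.802=14.65446; √(2b)=3.23419; u=(14.65446+37.464)/3.23419=16.11483, w=(14.65446−37.464)/3.23419=-7.05262
k=3: b·v=5.23×(-1.593)=-8.33139; √(2b)=3.23419; u=(-8.33139+38.56)/3.23419=9.34657, w=(-8.33139−38.56)/3.23419=-14.49864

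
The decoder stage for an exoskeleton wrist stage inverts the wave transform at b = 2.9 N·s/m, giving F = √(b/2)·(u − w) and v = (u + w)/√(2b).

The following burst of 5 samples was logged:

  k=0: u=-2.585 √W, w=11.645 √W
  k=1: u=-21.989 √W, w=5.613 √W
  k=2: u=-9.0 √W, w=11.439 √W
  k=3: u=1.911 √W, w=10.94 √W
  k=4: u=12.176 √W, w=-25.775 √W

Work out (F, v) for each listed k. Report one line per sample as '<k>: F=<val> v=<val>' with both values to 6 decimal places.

0: F=-17.135189 v=3.761960
1: F=-33.237209 v=-6.799764
2: F=-24.611815 v=1.012740
3: F=-10.872356 v=5.336087
4: F=45.699056 v=-5.646677

k=0: u−w=-14.230000, u+w=9.060000; √(b/2)=1.204159, √(2b)=2.408319; F=1.204159×(-14.23)=-17.135189, v=9.060000/2.408319=3.761960
k=1: u−w=-27.602000, u+w=-16.376000; √(b/2)=1.204159, √(2b)=2.408319; F=1.204159×(-27.602)=-33.237209, v=-16.376000/2.408319=-6.799764
k=2: u−w=-20.439000, u+w=2.439000; √(b/2)=1.204159, √(2b)=2.408319; F=1.204159×(-20.439)=-24.611815, v=2.439000/2.408319=1.012740
k=3: u−w=-9.029000, u+w=12.851000; √(b/2)=1.204159, √(2b)=2.408319; F=1.204159×(-9.029)=-10.872356, v=12.851000/2.408319=5.336087
k=4: u−w=37.951000, u+w=-13.599000; √(b/2)=1.204159, √(2b)=2.408319; F=1.204159×37.951=45.699056, v=-13.599000/2.408319=-5.646677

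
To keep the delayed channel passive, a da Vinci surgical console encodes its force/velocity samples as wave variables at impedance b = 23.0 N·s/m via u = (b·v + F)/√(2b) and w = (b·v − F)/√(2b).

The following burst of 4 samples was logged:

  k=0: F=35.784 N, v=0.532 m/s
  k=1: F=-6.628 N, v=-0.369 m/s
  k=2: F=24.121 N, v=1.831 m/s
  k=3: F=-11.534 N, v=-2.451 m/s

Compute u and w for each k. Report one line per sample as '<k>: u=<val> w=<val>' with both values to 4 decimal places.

k=0: b·v=23.0×0.532=12.2360; √(2b)=6.7823; u=(12.2360+35.784)/6.7823=7.0802, w=(12.2360−35.784)/6.7823=-3.4720
k=1: b·v=23.0×(-0.369)=-8.4870; √(2b)=6.7823; u=(-8.4870+(-6.628))/6.7823=-2.2286, w=(-8.4870−(-6.628))/6.7823=-0.2741
k=2: b·v=23.0×1.831=42.1130; √(2b)=6.7823; u=(42.1130+24.121)/6.7823=9.7657, w=(42.1130−24.121)/6.7823=2.6528
k=3: b·v=23.0×(-2.451)=-56.3730; √(2b)=6.7823; u=(-56.3730+(-11.534))/6.7823=-10.0123, w=(-56.3730−(-11.534))/6.7823=-6.6111

0: u=7.0802 w=-3.4720
1: u=-2.2286 w=-0.2741
2: u=9.7657 w=2.6528
3: u=-10.0123 w=-6.6111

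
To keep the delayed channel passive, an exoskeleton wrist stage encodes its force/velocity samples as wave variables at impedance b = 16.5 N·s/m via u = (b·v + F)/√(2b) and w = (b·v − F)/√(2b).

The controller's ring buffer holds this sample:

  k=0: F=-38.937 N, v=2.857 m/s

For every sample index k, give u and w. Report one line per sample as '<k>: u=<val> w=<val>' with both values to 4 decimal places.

0: u=1.4280 w=14.9842

k=0: b·v=16.5×2.857=47.1405; √(2b)=5.7446; u=(47.1405+(-38.937))/5.7446=1.4280, w=(47.1405−(-38.937))/5.7446=14.9842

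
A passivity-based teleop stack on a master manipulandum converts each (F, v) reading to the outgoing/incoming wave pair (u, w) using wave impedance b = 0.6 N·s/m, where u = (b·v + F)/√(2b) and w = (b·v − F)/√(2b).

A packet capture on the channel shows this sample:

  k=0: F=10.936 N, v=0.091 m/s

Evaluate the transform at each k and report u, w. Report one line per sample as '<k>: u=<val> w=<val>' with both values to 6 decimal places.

0: u=10.032999 w=-9.933314

k=0: b·v=0.6×0.091=0.054600; √(2b)=1.095445; u=(0.054600+10.936)/1.095445=10.032999, w=(0.054600−10.936)/1.095445=-9.933314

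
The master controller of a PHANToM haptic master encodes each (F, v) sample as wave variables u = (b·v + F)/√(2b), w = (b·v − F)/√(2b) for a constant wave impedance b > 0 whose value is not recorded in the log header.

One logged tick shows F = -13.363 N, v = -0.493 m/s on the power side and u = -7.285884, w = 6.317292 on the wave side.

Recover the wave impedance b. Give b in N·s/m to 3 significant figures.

u + w = -0.968592;  u + w = √(2b)·v, so √(2b) = -0.968592/(-0.493) = 1.964690.
b = (√(2b))²/2 = 3.860005/2 = 1.930003.
(Check via u − w = 2F/√(2b): u − w = -13.603176, 2F/√(2b) = -13.603166.)

b = 1.93 N·s/m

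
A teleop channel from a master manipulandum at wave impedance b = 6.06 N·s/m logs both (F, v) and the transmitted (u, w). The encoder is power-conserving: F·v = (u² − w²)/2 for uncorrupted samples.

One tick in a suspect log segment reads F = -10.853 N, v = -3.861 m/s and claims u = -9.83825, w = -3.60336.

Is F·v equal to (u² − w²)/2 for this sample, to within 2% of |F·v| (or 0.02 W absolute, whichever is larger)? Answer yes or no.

F·v = (-10.853)×(-3.861) = 41.90343 W.
(u² − w²)/2 = (96.79116 − 12.98420)/2 = 41.90348 W.
|Δ| = 0.00005;  2% of max(1, |F·v|) = 0.83807.

yes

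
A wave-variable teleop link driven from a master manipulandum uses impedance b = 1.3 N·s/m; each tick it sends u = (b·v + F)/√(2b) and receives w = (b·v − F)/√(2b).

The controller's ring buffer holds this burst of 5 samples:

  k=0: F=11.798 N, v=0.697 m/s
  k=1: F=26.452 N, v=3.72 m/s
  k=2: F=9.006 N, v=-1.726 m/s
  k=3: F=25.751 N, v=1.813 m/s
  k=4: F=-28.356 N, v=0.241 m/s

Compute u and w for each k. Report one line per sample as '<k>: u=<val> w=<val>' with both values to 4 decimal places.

k=0: b·v=1.3×0.697=0.9061; √(2b)=1.6125; u=(0.9061+11.798)/1.6125=7.8787, w=(0.9061−11.798)/1.6125=-6.7549
k=1: b·v=1.3×3.72=4.8360; √(2b)=1.6125; u=(4.8360+26.452)/1.6125=19.4040, w=(4.8360−26.452)/1.6125=-13.4057
k=2: b·v=1.3×(-1.726)=-2.2438; √(2b)=1.6125; u=(-2.2438+9.006)/1.6125=4.1937, w=(-2.2438−9.006)/1.6125=-6.9768
k=3: b·v=1.3×1.813=2.3569; √(2b)=1.6125; u=(2.3569+25.751)/1.6125=17.4318, w=(2.3569−25.751)/1.6125=-14.5084
k=4: b·v=1.3×0.241=0.3133; √(2b)=1.6125; u=(0.3133+(-28.356))/1.6125=-17.3913, w=(0.3133−(-28.356))/1.6125=17.7799

0: u=7.8787 w=-6.7549
1: u=19.4040 w=-13.4057
2: u=4.1937 w=-6.9768
3: u=17.4318 w=-14.5084
4: u=-17.3913 w=17.7799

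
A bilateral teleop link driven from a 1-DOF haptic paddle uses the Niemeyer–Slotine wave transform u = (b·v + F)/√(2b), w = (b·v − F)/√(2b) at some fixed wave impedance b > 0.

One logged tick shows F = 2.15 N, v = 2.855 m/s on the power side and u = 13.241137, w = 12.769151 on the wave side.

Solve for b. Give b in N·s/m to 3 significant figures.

u + w = 26.010288;  u + w = √(2b)·v, so √(2b) = 26.010288/2.855 = 9.110434.
b = (√(2b))²/2 = 83.000001/2 = 41.500000.
(Check via u − w = 2F/√(2b): u − w = 0.471986, 2F/√(2b) = 0.471986.)

b = 41.5 N·s/m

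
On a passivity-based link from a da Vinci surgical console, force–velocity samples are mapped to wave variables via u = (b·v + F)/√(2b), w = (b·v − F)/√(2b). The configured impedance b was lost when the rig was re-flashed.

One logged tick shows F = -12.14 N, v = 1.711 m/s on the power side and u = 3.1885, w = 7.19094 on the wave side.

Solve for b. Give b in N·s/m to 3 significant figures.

b = 18.4 N·s/m

u + w = 10.379440;  u + w = √(2b)·v, so √(2b) = 10.379440/1.711 = 6.066300.
b = (√(2b))²/2 = 36.800001/2 = 18.400000.
(Check via u − w = 2F/√(2b): u − w = -4.002440, 2F/√(2b) = -4.002439.)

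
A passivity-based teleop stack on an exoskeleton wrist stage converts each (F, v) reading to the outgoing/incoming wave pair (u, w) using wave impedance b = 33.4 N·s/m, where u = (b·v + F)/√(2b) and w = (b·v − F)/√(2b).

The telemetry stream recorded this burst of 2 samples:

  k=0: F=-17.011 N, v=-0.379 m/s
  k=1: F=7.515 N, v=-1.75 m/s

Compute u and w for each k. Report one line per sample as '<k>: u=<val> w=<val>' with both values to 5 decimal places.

0: u=-3.63014 w=0.53253
1: u=-6.23201 w=-8.07096

k=0: b·v=33.4×(-0.379)=-12.65860; √(2b)=8.17313; u=(-12.65860+(-17.011))/8.17313=-3.63014, w=(-12.65860−(-17.011))/8.17313=0.53253
k=1: b·v=33.4×(-1.75)=-58.45000; √(2b)=8.17313; u=(-58.45000+7.515)/8.17313=-6.23201, w=(-58.45000−7.515)/8.17313=-8.07096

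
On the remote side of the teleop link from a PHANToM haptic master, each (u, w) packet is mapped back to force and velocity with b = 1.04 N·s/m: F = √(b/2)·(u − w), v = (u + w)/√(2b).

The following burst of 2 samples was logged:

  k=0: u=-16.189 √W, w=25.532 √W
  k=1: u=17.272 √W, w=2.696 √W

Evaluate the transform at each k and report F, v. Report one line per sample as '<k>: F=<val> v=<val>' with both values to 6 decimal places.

k=0: u−w=-41.721000, u+w=9.343000; √(b/2)=0.721110, √(2b)=1.442221; F=0.721110×(-41.721)=-30.085441, v=9.343000/1.442221=6.478205
k=1: u−w=14.576000, u+w=19.968000; √(b/2)=0.721110, √(2b)=1.442221; F=0.721110×14.576=10.510903, v=19.968000/1.442221=13.845317

0: F=-30.085441 v=6.478205
1: F=10.510903 v=13.845317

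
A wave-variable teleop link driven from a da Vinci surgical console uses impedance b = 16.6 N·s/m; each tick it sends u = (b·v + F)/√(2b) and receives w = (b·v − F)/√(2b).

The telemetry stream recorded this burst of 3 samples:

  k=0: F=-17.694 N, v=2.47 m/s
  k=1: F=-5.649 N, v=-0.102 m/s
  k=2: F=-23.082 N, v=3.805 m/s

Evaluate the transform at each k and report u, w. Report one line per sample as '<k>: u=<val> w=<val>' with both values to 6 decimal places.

0: u=4.045162 w=10.186840
1: u=-1.274257 w=0.686539
2: u=6.956159 w=14.968038

k=0: b·v=16.6×2.47=41.002000; √(2b)=5.761944; u=(41.002000+(-17.694))/5.761944=4.045162, w=(41.002000−(-17.694))/5.761944=10.186840
k=1: b·v=16.6×(-0.102)=-1.693200; √(2b)=5.761944; u=(-1.693200+(-5.649))/5.761944=-1.274257, w=(-1.693200−(-5.649))/5.761944=0.686539
k=2: b·v=16.6×3.805=63.163000; √(2b)=5.761944; u=(63.163000+(-23.082))/5.761944=6.956159, w=(63.163000−(-23.082))/5.761944=14.968038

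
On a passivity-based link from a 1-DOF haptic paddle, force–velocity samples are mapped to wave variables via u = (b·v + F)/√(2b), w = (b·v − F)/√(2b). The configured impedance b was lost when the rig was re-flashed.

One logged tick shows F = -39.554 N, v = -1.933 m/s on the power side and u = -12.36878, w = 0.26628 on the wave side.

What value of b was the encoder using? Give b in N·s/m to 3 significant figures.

u + w = -12.1025;  u + w = √(2b)·v, so √(2b) = -12.1025/(-1.933) = 6.2610.
b = (√(2b))²/2 = 39.2000/2 = 19.6000.
(Check via u − w = 2F/√(2b): u − w = -12.6351, 2F/√(2b) = -12.6351.)

b = 19.6 N·s/m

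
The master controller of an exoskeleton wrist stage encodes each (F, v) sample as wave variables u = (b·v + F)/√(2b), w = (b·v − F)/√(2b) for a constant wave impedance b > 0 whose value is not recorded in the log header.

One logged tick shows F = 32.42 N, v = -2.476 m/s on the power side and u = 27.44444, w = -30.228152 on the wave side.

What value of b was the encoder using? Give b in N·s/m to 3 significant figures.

u + w = -2.783712;  u + w = √(2b)·v, so √(2b) = -2.783712/(-2.476) = 1.124278.
b = (√(2b))²/2 = 1.264001/2 = 0.632000.
(Check via u − w = 2F/√(2b): u − w = 57.672592, 2F/√(2b) = 57.672575.)

b = 0.632 N·s/m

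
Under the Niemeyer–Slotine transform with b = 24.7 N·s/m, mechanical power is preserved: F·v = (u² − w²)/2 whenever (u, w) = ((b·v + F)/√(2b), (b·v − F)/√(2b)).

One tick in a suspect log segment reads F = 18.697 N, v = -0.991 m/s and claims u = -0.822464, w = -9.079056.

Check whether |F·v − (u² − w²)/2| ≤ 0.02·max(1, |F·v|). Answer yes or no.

F·v = 18.697×(-0.991) = -18.528727 W.
(u² − w²)/2 = (0.676447 − 82.429258)/2 = -40.876405 W.
|Δ| = 22.347678;  2% of max(1, |F·v|) = 0.370575.

no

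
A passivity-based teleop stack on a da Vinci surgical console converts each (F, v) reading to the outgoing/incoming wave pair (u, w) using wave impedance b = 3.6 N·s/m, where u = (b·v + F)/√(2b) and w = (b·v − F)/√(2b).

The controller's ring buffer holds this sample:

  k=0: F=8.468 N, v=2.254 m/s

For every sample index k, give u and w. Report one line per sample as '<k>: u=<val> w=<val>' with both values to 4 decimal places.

0: u=6.1799 w=-0.1318

k=0: b·v=3.6×2.254=8.1144; √(2b)=2.6833; u=(8.1144+8.468)/2.6833=6.1799, w=(8.1144−8.468)/2.6833=-0.1318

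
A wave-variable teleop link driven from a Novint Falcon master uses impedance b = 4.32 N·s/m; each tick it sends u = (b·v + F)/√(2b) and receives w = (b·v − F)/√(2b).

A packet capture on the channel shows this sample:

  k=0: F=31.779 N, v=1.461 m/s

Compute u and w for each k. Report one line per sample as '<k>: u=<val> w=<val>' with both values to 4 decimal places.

k=0: b·v=4.32×1.461=6.3115; √(2b)=2.9394; u=(6.3115+31.779)/2.9394=12.9587, w=(6.3115−31.779)/2.9394=-8.6642

0: u=12.9587 w=-8.6642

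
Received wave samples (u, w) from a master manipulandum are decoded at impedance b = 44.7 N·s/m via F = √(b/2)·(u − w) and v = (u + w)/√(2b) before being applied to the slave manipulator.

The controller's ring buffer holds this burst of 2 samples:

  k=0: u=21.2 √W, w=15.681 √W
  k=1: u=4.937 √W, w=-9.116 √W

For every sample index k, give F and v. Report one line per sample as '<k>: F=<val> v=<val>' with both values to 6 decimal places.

0: F=26.091507 v=3.900623
1: F=66.436663 v=-0.441981

k=0: u−w=5.519000, u+w=36.881000; √(b/2)=4.727579, √(2b)=9.455157; F=4.727579×5.519=26.091507, v=36.881000/9.455157=3.900623
k=1: u−w=14.053000, u+w=-4.179000; √(b/2)=4.727579, √(2b)=9.455157; F=4.727579×14.053=66.436663, v=-4.179000/9.455157=-0.441981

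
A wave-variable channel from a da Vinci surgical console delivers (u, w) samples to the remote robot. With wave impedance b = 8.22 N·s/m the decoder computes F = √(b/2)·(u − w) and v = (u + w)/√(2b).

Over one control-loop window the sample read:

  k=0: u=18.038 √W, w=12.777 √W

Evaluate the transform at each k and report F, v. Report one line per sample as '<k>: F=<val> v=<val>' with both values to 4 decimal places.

0: F=10.6657 v=7.6000

k=0: u−w=5.2610, u+w=30.8150; √(b/2)=2.0273, √(2b)=4.0546; F=2.0273×5.261=10.6657, v=30.8150/4.0546=7.6000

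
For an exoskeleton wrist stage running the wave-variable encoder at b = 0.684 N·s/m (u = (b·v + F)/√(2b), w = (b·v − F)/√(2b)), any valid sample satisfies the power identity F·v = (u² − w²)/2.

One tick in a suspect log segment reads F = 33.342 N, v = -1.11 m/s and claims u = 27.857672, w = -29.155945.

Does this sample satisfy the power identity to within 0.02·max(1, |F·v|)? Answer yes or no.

F·v = 33.342×(-1.11) = -37.009620 W.
(u² − w²)/2 = (776.049889 − 850.069129)/2 = -37.009620 W.
|Δ| = 0.000000;  2% of max(1, |F·v|) = 0.740192.

yes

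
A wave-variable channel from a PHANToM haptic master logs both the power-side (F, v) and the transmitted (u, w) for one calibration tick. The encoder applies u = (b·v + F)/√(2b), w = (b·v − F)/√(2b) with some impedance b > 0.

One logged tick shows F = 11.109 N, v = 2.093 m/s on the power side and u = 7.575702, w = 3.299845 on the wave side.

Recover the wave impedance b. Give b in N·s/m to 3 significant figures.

b = 13.5 N·s/m

u + w = 10.875547;  u + w = √(2b)·v, so √(2b) = 10.875547/2.093 = 5.196152.
b = (√(2b))²/2 = 27.000000/2 = 13.500000.
(Check via u − w = 2F/√(2b): u − w = 4.275857, 2F/√(2b) = 4.275856.)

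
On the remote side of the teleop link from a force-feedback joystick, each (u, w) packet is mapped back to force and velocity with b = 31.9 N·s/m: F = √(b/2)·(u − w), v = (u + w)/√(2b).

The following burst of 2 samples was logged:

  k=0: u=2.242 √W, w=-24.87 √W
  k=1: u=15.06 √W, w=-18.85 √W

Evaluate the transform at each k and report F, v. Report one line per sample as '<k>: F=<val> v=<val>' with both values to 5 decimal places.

k=0: u−w=27.11200, u+w=-22.62800; √(b/2)=3.99375, √(2b)=7.98749; F=3.99375×27.112=108.27842, v=-22.62800/7.98749=-2.83293
k=1: u−w=33.91000, u+w=-3.79000; √(b/2)=3.99375, √(2b)=7.98749; F=3.99375×33.91=135.42790, v=-3.79000/7.98749=-0.47449

0: F=108.27842 v=-2.83293
1: F=135.42790 v=-0.47449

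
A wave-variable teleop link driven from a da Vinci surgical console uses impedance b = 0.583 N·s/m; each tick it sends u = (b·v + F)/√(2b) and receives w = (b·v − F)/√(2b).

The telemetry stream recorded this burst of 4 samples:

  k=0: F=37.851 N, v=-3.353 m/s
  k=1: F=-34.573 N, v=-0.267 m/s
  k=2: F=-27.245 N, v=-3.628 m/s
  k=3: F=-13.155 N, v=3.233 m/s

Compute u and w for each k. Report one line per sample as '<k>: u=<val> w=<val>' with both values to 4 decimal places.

0: u=33.2429 w=-36.8635
1: u=-32.1617 w=31.8734
2: u=-27.1900 w=23.2724
3: u=-10.4371 w=13.9282

k=0: b·v=0.583×(-3.353)=-1.9548; √(2b)=1.0798; u=(-1.9548+37.851)/1.0798=33.2429, w=(-1.9548−37.851)/1.0798=-36.8635
k=1: b·v=0.583×(-0.267)=-0.1557; √(2b)=1.0798; u=(-0.1557+(-34.573))/1.0798=-32.1617, w=(-0.1557−(-34.573))/1.0798=31.8734
k=2: b·v=0.583×(-3.628)=-2.1151; √(2b)=1.0798; u=(-2.1151+(-27.245))/1.0798=-27.1900, w=(-2.1151−(-27.245))/1.0798=23.2724
k=3: b·v=0.583×3.233=1.8848; √(2b)=1.0798; u=(1.8848+(-13.155))/1.0798=-10.4371, w=(1.8848−(-13.155))/1.0798=13.9282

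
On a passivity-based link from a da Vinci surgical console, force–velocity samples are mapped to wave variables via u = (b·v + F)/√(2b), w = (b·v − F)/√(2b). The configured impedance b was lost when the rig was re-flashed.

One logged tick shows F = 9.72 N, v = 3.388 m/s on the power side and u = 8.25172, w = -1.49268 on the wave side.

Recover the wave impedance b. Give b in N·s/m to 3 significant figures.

b = 1.99 N·s/m

u + w = 6.75904;  u + w = √(2b)·v, so √(2b) = 6.75904/3.388 = 1.99499.
b = (√(2b))²/2 = 3.98000/2 = 1.99000.
(Check via u − w = 2F/√(2b): u − w = 9.74440, 2F/√(2b) = 9.74439.)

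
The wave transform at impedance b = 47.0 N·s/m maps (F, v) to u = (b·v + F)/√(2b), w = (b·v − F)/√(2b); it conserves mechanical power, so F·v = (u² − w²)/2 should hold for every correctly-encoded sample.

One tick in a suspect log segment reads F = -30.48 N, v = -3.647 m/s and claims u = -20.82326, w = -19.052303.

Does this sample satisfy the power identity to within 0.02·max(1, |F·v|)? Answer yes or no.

no

F·v = (-30.48)×(-3.647) = 111.160560 W.
(u² − w²)/2 = (433.608157 − 362.990250)/2 = 35.308954 W.
|Δ| = 75.851606;  2% of max(1, |F·v|) = 2.223211.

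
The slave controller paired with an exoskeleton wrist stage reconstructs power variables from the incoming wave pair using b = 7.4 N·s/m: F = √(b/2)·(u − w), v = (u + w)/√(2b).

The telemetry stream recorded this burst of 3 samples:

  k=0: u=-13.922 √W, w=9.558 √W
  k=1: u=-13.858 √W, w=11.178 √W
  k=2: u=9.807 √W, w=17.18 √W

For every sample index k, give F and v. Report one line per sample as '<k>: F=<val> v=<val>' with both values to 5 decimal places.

0: F=-45.16468 v=-1.13437
1: F=-48.15771 v=-0.69663
2: F=-14.18225 v=7.01494

k=0: u−w=-23.48000, u+w=-4.36400; √(b/2)=1.92354, √(2b)=3.84708; F=1.92354×(-23.48)=-45.16468, v=-4.36400/3.84708=-1.13437
k=1: u−w=-25.03600, u+w=-2.68000; √(b/2)=1.92354, √(2b)=3.84708; F=1.92354×(-25.036)=-48.15771, v=-2.68000/3.84708=-0.69663
k=2: u−w=-7.37300, u+w=26.98700; √(b/2)=1.92354, √(2b)=3.84708; F=1.92354×(-7.373)=-14.18225, v=26.98700/3.84708=7.01494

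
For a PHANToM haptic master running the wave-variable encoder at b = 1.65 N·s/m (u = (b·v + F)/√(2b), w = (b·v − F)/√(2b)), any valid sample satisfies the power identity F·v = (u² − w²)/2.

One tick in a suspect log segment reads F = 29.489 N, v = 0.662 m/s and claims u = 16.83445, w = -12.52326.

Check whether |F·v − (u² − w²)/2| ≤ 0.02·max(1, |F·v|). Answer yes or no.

no

F·v = 29.489×0.662 = 19.52172 W.
(u² − w²)/2 = (283.39871 − 156.83204)/2 = 63.28333 W.
|Δ| = 43.76161;  2% of max(1, |F·v|) = 0.39043.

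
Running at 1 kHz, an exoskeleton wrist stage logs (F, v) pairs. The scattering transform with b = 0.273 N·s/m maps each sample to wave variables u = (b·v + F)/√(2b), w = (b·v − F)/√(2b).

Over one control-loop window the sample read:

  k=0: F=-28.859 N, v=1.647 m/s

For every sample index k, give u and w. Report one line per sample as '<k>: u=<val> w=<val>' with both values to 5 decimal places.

0: u=-38.44725 w=39.66425

k=0: b·v=0.273×1.647=0.44963; √(2b)=0.73892; u=(0.44963+(-28.859))/0.73892=-38.44725, w=(0.44963−(-28.859))/0.73892=39.66425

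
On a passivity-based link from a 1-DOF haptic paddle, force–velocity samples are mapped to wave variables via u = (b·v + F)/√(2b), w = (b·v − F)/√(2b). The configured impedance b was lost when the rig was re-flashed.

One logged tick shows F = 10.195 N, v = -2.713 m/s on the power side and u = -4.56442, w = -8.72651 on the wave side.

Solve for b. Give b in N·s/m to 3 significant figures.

u + w = -13.29093;  u + w = √(2b)·v, so √(2b) = -13.29093/(-2.713) = 4.89898.
b = (√(2b))²/2 = 24.00000/2 = 12.00000.
(Check via u − w = 2F/√(2b): u − w = 4.16209, 2F/√(2b) = 4.16209.)

b = 12 N·s/m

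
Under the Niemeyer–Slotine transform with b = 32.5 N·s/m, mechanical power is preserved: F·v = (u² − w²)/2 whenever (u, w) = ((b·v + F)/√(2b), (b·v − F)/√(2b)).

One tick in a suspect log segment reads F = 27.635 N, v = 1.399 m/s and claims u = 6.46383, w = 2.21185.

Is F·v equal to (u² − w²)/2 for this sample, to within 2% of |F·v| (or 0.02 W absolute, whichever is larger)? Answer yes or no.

F·v = 27.635×1.399 = 38.6614 W.
(u² − w²)/2 = (41.7811 − 4.8923)/2 = 18.4444 W.
|Δ| = 20.2170;  2% of max(1, |F·v|) = 0.7732.

no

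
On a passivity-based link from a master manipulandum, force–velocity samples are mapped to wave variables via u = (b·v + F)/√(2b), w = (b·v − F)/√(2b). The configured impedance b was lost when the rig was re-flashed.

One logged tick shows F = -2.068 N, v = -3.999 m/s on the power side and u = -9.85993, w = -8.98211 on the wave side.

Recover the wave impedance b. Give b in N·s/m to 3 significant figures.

u + w = -18.8420;  u + w = √(2b)·v, so √(2b) = -18.8420/(-3.999) = 4.7117.
b = (√(2b))²/2 = 22.2000/2 = 11.1000.
(Check via u − w = 2F/√(2b): u − w = -0.8778, 2F/√(2b) = -0.8778.)

b = 11.1 N·s/m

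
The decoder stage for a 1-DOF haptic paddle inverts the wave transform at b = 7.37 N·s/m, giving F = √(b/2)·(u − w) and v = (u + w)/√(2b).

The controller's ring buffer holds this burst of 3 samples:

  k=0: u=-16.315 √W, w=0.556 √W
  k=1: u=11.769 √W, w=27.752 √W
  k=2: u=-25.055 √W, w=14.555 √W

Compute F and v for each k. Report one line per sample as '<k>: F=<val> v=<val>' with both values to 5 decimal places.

k=0: u−w=-16.87100, u+w=-15.75900; √(b/2)=1.91964, √(2b)=3.83927; F=1.91964×(-16.871)=-32.38617, v=-15.75900/3.83927=-4.10469
k=1: u−w=-15.98300, u+w=39.52100; √(b/2)=1.91964, √(2b)=3.83927; F=1.91964×(-15.983)=-30.68153, v=39.52100/3.83927=10.29388
k=2: u−w=-39.61000, u+w=-10.50000; √(b/2)=1.91964, √(2b)=3.83927; F=1.91964×(-39.61)=-76.03676, v=-10.50000/3.83927=-2.73489

0: F=-32.38617 v=-4.10469
1: F=-30.68153 v=10.29388
2: F=-76.03676 v=-2.73489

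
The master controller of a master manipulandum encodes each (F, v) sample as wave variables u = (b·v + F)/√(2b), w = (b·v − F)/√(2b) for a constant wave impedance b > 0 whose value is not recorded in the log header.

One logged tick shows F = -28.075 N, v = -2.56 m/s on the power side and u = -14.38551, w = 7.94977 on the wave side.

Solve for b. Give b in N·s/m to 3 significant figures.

u + w = -6.43574;  u + w = √(2b)·v, so √(2b) = -6.43574/(-2.56) = 2.51396.
b = (√(2b))²/2 = 6.32000/2 = 3.16000.
(Check via u − w = 2F/√(2b): u − w = -22.33528, 2F/√(2b) = -22.33527.)

b = 3.16 N·s/m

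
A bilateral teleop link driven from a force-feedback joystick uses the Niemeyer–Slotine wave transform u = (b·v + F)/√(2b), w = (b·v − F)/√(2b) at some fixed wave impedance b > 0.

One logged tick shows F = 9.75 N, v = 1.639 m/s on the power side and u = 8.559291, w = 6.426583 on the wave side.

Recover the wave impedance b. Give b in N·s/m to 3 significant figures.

b = 41.8 N·s/m

u + w = 14.985874;  u + w = √(2b)·v, so √(2b) = 14.985874/1.639 = 9.143303.
b = (√(2b))²/2 = 83.599994/2 = 41.799997.
(Check via u − w = 2F/√(2b): u − w = 2.132708, 2F/√(2b) = 2.132708.)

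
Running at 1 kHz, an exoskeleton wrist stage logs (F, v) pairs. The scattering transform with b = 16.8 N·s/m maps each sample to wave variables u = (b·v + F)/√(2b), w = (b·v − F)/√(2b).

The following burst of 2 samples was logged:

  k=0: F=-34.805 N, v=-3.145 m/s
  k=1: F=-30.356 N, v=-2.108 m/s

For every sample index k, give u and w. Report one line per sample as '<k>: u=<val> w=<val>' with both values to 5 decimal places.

k=0: b·v=16.8×(-3.145)=-52.83600; √(2b)=5.79655; u=(-52.83600+(-34.805))/5.79655=-15.11951, w=(-52.83600−(-34.805))/5.79655=-3.11064
k=1: b·v=16.8×(-2.108)=-35.41440; √(2b)=5.79655; u=(-35.41440+(-30.356))/5.79655=-11.34647, w=(-35.41440−(-30.356))/5.79655=-0.87266

0: u=-15.11951 w=-3.11064
1: u=-11.34647 w=-0.87266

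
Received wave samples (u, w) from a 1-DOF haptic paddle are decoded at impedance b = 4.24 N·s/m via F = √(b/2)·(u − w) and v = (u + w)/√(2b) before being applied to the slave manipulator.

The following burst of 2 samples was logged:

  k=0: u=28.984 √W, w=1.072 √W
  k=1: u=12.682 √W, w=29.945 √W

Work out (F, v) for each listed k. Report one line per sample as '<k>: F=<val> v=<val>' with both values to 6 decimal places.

0: F=40.640485 v=10.321273
1: F=-25.135307 v=14.638172

k=0: u−w=27.912000, u+w=30.056000; √(b/2)=1.456022, √(2b)=2.912044; F=1.456022×27.912=40.640485, v=30.056000/2.912044=10.321273
k=1: u−w=-17.263000, u+w=42.627000; √(b/2)=1.456022, √(2b)=2.912044; F=1.456022×(-17.263)=-25.135307, v=42.627000/2.912044=14.638172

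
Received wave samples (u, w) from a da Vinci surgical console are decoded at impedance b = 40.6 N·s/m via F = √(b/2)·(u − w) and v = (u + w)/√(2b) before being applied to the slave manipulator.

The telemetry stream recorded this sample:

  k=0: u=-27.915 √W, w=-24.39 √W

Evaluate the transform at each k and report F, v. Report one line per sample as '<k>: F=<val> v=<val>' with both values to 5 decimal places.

k=0: u−w=-3.52500, u+w=-52.30500; √(b/2)=4.50555, √(2b)=9.01110; F=4.50555×(-3.525)=-15.88207, v=-52.30500/9.01110=-5.80451

0: F=-15.88207 v=-5.80451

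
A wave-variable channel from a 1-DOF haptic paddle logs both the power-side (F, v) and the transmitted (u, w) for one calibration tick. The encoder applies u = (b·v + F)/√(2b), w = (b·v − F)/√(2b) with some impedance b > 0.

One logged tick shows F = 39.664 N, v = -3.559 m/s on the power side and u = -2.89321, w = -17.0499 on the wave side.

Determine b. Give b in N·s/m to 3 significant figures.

u + w = -19.9431;  u + w = √(2b)·v, so √(2b) = -19.9431/(-3.559) = 5.6036.
b = (√(2b))²/2 = 31.4000/2 = 15.7000.
(Check via u − w = 2F/√(2b): u − w = 14.1567, 2F/√(2b) = 14.1567.)

b = 15.7 N·s/m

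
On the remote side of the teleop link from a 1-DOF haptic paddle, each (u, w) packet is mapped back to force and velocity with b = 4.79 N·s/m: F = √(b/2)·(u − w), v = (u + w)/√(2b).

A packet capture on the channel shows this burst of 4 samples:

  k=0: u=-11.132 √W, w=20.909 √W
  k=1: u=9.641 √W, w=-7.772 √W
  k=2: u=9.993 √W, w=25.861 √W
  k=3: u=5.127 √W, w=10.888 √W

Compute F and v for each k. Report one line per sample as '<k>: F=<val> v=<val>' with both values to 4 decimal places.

0: F=-49.5860 v=3.1588
1: F=26.9480 v=0.6038
2: F=-24.5570 v=11.5839
3: F=-8.9156 v=5.1742

k=0: u−w=-32.0410, u+w=9.7770; √(b/2)=1.5476, √(2b)=3.0952; F=1.5476×(-32.041)=-49.5860, v=9.7770/3.0952=3.1588
k=1: u−w=17.4130, u+w=1.8690; √(b/2)=1.5476, √(2b)=3.0952; F=1.5476×17.413=26.9480, v=1.8690/3.0952=0.6038
k=2: u−w=-15.8680, u+w=35.8540; √(b/2)=1.5476, √(2b)=3.0952; F=1.5476×(-15.868)=-24.5570, v=35.8540/3.0952=11.5839
k=3: u−w=-5.7610, u+w=16.0150; √(b/2)=1.5476, √(2b)=3.0952; F=1.5476×(-5.761)=-8.9156, v=16.0150/3.0952=5.1742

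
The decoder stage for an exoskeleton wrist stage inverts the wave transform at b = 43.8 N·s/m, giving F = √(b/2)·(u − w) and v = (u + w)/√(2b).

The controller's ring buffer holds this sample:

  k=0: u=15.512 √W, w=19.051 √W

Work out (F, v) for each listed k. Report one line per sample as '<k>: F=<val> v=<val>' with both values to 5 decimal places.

0: F=-16.56161 v=3.69283

k=0: u−w=-3.53900, u+w=34.56300; √(b/2)=4.67974, √(2b)=9.35949; F=4.67974×(-3.539)=-16.56161, v=34.56300/9.35949=3.69283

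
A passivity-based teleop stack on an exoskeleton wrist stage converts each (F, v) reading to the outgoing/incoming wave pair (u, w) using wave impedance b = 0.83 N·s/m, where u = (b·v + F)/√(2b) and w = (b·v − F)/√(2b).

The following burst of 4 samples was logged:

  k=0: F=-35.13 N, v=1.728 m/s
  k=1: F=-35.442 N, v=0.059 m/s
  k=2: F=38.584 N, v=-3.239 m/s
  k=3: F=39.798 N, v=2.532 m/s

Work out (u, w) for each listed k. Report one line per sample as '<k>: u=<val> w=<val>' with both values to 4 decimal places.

k=0: b·v=0.83×1.728=1.4342; √(2b)=1.2884; u=(1.4342+(-35.13))/1.2884=-26.1530, w=(1.4342−(-35.13))/1.2884=28.3794
k=1: b·v=0.83×0.059=0.0490; √(2b)=1.2884; u=(0.0490+(-35.442))/1.2884=-27.4703, w=(0.0490−(-35.442))/1.2884=27.5463
k=2: b·v=0.83×(-3.239)=-2.6884; √(2b)=1.2884; u=(-2.6884+38.584)/1.2884=27.8604, w=(-2.6884−38.584)/1.2884=-32.0336
k=3: b·v=0.83×2.532=2.1016; √(2b)=1.2884; u=(2.1016+39.798)/1.2884=32.5204, w=(2.1016−39.798)/1.2884=-29.2581

0: u=-26.1530 w=28.3794
1: u=-27.4703 w=27.5463
2: u=27.8604 w=-32.0336
3: u=32.5204 w=-29.2581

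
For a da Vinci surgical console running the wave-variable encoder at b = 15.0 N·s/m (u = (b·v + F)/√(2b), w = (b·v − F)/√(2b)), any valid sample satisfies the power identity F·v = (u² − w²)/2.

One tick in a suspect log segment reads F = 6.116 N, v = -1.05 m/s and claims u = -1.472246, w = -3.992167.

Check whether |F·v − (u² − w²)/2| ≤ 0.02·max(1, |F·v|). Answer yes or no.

no

F·v = 6.116×(-1.05) = -6.421800 W.
(u² − w²)/2 = (2.167508 − 15.937397)/2 = -6.884945 W.
|Δ| = 0.463145;  2% of max(1, |F·v|) = 0.128436.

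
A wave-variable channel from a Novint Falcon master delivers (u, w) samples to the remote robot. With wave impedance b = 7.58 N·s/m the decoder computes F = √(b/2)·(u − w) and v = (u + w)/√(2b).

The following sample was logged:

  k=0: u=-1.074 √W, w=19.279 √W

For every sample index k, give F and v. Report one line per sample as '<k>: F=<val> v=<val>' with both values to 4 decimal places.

0: F=-39.6231 v=4.6756

k=0: u−w=-20.3530, u+w=18.2050; √(b/2)=1.9468, √(2b)=3.8936; F=1.9468×(-20.353)=-39.6231, v=18.2050/3.8936=4.6756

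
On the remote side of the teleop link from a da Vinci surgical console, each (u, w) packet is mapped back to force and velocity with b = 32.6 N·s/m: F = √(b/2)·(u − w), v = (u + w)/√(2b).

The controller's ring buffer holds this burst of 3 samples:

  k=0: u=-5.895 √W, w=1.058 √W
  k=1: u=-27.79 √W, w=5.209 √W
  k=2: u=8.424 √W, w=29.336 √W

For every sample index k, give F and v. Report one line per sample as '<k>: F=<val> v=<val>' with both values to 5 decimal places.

k=0: u−w=-6.95300, u+w=-4.83700; √(b/2)=4.03733, √(2b)=8.07465; F=4.03733×(-6.953)=-28.07153, v=-4.83700/8.07465=-0.59904
k=1: u−w=-32.99900, u+w=-22.58100; √(b/2)=4.03733, √(2b)=8.07465; F=4.03733×(-32.999)=-133.22772, v=-22.58100/8.07465=-2.79653
k=2: u−w=-20.91200, u+w=37.76000; √(b/2)=4.03733, √(2b)=8.07465; F=4.03733×(-20.912)=-84.42856, v=37.76000/8.07465=4.67636

0: F=-28.07153 v=-0.59904
1: F=-133.22772 v=-2.79653
2: F=-84.42856 v=4.67636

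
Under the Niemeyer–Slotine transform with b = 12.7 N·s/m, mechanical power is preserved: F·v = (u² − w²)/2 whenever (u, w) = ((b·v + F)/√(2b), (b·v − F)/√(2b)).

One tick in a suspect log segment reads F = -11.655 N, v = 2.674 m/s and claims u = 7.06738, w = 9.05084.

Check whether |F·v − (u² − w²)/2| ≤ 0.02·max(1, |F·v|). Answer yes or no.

no

F·v = (-11.655)×2.674 = -31.1655 W.
(u² − w²)/2 = (49.9479 − 81.9177)/2 = -15.9849 W.
|Δ| = 15.1805;  2% of max(1, |F·v|) = 0.6233.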